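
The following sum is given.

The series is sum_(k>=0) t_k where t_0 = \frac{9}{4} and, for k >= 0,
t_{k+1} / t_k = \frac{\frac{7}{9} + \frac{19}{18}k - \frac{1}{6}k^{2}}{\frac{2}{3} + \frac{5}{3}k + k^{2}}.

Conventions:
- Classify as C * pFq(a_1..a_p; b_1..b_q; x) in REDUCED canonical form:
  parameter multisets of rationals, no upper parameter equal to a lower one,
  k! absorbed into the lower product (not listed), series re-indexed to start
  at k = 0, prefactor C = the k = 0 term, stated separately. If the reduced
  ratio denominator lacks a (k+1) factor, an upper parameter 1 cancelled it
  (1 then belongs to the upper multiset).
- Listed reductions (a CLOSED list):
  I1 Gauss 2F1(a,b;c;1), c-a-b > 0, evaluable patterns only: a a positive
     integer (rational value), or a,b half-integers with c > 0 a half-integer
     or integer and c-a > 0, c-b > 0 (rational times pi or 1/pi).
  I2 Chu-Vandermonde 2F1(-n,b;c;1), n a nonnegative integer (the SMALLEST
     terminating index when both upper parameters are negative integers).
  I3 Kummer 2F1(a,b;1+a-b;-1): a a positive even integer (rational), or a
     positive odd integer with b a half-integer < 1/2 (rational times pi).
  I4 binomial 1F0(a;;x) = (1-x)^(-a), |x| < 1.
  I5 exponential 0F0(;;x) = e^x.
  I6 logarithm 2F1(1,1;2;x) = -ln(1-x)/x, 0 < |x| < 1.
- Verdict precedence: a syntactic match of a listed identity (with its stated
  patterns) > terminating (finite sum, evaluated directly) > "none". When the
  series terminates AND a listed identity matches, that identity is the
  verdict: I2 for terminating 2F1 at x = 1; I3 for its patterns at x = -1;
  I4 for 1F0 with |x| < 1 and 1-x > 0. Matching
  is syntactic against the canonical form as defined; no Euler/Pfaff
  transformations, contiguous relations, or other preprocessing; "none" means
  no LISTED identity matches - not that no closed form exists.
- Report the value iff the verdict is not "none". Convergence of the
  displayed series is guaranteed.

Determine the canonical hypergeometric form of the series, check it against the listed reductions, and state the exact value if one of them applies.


Classification (C = \frac{9}{4}): 1F0 with upper {-7}, lower {-}, argument x = -\frac{1}{6}. Verdict at x = -\frac{1}{6}: the I4 binomial reduction matches (the 1F0 binomial series: exponent 7, x = -\frac{1}{6}). Value: \frac{823543}{124416}.

Key step: x = -\frac{1}{6} and factor the ratio over Q (C = 9/4): negated roots = parameters.
Consecutive-term ratio: r(k) = -\frac{1}{6} * (k-7) / [(k+1)] - rational; roots negated = parameters, x = -\frac{1}{6}, C = \frac{9}{4}.


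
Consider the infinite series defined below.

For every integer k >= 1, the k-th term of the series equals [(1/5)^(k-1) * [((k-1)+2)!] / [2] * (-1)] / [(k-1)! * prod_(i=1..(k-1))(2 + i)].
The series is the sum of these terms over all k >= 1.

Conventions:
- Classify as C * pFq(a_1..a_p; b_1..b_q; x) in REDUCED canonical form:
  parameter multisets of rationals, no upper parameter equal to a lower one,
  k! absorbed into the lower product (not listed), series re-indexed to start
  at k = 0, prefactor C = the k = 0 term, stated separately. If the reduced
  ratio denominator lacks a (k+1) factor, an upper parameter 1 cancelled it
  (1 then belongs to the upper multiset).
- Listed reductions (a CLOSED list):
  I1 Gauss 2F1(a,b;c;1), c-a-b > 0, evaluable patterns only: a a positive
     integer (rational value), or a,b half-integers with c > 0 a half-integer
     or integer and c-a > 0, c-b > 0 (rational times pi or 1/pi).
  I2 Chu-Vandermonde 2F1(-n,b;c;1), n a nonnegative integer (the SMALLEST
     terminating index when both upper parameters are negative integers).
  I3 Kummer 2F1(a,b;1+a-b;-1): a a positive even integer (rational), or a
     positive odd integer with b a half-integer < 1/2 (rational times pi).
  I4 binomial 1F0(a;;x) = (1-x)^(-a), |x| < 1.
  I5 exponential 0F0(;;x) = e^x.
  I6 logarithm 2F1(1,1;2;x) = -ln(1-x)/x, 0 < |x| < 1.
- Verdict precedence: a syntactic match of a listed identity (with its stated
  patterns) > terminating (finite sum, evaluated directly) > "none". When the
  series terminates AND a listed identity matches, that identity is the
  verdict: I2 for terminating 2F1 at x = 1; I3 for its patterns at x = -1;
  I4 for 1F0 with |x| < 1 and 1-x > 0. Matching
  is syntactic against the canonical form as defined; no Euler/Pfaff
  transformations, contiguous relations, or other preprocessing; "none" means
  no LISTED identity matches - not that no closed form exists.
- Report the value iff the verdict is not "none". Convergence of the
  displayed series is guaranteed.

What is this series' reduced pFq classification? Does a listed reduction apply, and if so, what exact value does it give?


Reduced: x = 1/5, 0F0, upper = {-}, lower = {-}, C = -1. Verdict: the I5 exponential reduction matches (the 0F0 exponential series at x = 1/5). Its exact value is (-1) * e^(1/5).

First insight: with t_0 = -1, the parameter 3 appears in both the upper and lower lists and cancels.
Adjacent-term ratio: r(k) = (1/5) * 1 / [(k+1)] - poly over poly, x = (1/5) from leading terms; C = -1 at k = 0.


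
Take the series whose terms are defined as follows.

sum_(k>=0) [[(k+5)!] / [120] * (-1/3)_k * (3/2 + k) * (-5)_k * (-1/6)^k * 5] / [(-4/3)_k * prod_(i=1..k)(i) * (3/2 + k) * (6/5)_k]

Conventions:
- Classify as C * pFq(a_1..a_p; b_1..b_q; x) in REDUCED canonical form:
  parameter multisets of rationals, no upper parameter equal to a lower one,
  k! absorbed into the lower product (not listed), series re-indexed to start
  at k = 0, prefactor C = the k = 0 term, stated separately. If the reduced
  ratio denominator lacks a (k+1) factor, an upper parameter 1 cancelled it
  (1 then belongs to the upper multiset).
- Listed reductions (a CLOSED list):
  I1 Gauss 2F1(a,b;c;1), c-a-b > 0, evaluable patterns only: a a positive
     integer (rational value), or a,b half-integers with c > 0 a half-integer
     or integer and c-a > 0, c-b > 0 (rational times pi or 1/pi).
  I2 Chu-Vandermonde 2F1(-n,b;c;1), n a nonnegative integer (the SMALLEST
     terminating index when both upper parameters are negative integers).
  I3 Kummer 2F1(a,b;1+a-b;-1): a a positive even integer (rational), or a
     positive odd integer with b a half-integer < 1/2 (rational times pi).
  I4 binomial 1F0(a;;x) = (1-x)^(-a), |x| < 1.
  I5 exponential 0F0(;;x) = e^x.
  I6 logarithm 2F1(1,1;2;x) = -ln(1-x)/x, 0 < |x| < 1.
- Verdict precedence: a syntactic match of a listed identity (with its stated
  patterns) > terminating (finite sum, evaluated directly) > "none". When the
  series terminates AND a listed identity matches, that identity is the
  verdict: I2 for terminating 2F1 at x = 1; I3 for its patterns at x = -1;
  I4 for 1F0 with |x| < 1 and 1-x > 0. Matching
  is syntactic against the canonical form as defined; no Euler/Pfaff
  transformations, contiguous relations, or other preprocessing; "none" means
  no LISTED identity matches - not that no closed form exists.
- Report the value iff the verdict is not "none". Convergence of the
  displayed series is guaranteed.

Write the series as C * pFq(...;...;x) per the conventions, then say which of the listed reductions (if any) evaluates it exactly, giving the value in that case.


Structural cue: with t_0 = 5, the factorial ratio (prefactor 5) (k+a-1)!/(a-1)! is a rising factorial (a)_k.
Step ratio: r(k) = (-1/6) * (k-5) (k-1/3) (k+6) / [(k-4/3) (k+6/5) (k+1)] - rational in k, leading ratio (-1/6); with t_0 = 5, classification follows.

This is 5 * 3F2(-5, -1/3, 6; -4/3, 6/5; -1/6) in reduced canonical form. Verdict: terminating (-5 upstairs). 6 nonzero terms in all; added directly. Its exact value is -47224135/2965248.


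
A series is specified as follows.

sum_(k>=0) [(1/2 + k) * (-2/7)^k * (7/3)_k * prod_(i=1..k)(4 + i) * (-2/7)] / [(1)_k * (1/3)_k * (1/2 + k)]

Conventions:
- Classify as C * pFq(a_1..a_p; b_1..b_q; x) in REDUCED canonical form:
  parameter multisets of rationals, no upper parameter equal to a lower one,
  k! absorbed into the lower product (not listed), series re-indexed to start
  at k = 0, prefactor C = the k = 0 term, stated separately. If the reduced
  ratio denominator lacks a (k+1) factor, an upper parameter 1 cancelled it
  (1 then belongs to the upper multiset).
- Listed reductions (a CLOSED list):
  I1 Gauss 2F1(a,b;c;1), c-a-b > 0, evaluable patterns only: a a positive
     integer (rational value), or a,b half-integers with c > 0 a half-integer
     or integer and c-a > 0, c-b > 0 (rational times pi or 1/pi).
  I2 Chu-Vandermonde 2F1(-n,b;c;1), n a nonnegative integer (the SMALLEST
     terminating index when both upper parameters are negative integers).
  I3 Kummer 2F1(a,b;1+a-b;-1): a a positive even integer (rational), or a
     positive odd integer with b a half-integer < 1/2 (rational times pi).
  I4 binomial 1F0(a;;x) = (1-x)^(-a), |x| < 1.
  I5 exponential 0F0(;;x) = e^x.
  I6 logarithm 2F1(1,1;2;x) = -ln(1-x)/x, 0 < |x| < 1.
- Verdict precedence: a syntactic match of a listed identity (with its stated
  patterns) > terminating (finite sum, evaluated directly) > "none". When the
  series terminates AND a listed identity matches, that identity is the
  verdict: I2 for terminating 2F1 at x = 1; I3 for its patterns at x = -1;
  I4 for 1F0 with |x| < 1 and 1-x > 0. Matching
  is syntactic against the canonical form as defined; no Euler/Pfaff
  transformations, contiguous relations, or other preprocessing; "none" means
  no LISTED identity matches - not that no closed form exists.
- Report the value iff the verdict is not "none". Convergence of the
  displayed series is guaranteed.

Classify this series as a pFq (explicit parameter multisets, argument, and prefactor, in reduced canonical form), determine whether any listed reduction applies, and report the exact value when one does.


Classification (C = -2/7): 2F1 with upper {7/3, 5}, lower {1/3}, argument x = -2/7. Verdict: none (x = -2/7): each listed identity misses the multisets {7/3, 5} ; {1/3}.

First insight: x = (-2/7) and the running product (C = -2/7) telescopes to a rising factorial.
Adjacent-term ratio: r(k) = (-2/7) * (k+7/3) (k+5) / [(k+1/3) (k+1)] - rational in k, leading ratio (-2/7); with t_0 = -2/7, classification follows.


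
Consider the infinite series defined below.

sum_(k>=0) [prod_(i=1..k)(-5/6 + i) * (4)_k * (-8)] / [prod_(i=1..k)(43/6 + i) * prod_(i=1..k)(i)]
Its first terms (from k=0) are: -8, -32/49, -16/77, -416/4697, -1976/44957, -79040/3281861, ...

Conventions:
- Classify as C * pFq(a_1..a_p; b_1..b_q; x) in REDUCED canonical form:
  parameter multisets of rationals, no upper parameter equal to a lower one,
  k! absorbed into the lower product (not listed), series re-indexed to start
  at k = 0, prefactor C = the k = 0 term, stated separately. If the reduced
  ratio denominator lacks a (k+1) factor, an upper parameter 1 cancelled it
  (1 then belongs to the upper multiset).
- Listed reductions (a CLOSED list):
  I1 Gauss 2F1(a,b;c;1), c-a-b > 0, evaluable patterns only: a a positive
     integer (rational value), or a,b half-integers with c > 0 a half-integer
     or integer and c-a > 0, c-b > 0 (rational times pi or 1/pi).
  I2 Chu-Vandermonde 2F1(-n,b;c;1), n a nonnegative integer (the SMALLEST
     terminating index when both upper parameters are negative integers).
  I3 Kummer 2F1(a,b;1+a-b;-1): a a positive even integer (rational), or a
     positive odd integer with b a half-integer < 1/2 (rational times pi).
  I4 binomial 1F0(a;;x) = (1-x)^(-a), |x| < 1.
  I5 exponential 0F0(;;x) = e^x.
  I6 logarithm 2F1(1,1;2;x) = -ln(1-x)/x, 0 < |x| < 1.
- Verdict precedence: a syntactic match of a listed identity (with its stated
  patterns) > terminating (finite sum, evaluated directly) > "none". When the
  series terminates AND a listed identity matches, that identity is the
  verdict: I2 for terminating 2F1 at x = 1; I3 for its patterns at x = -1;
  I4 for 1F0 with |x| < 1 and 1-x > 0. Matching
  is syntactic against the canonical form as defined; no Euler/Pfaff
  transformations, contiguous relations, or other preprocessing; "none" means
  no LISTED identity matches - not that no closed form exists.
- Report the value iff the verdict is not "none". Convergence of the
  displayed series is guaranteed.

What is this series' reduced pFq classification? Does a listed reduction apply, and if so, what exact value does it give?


Canonical form: C = -8 times 2F1 with upper {1/6, 4}, lower {49/6}, x = 1. Verdict: Gauss's theorem (I1) fires (x = 1: the Gamma ratio telescopes since c-a-b = 4 > 0 and a = 4 in Z>0). Value: -246605/27216.

Structural cue: with t_0 = -8, the product of the first k integers (prefactor -8) is k!.
Ratio: r(k) = 1 * (k+1/6) (k+4) / [(k+49/6) (k+1)] - rational; roots negated = parameters, x = 1, C = -8.


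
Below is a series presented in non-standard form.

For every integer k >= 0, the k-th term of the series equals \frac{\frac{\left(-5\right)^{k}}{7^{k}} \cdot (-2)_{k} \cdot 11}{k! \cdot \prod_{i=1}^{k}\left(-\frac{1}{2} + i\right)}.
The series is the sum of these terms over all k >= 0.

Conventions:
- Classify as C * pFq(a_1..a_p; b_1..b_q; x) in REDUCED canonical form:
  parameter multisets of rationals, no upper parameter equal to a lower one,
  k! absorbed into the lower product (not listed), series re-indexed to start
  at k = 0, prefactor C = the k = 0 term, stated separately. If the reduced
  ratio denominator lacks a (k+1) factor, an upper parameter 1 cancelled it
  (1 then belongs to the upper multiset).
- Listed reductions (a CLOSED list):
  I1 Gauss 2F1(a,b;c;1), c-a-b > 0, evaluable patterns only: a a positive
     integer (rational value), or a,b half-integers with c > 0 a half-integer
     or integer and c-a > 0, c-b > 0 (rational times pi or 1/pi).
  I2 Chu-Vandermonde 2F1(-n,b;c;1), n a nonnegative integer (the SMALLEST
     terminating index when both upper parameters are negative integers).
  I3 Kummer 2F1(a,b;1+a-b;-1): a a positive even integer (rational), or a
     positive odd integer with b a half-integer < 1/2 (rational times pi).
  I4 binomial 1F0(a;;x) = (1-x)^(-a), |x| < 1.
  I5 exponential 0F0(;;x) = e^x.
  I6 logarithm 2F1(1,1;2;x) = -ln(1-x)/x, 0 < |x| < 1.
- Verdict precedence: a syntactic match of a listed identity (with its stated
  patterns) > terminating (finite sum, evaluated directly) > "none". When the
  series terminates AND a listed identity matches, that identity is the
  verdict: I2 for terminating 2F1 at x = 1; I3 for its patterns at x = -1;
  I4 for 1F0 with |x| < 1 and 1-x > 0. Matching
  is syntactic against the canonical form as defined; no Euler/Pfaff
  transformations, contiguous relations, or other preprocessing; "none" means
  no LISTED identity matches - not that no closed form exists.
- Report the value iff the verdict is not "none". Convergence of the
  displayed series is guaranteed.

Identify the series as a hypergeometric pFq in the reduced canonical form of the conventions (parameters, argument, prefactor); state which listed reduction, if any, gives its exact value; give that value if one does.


Classification (C = 11): 1F1 with upper {-2}, lower {\frac{1}{2}}, argument x = -\frac{5}{7}. Verdict: terminating. With -2 upstairs the series is a 3-term polynomial sum; evaluated term by term. Value: \frac{7337}{147}.

First insight: x = -\frac{5}{7} and the lower running product (C = 11) is a rising factorial.
Step ratio: r(k) = -\frac{5}{7} * (k-2) / [(k+\frac{1}{2}) (k+1)] ; factor over Q: parameters, x = -\frac{5}{7}, and C = 11.


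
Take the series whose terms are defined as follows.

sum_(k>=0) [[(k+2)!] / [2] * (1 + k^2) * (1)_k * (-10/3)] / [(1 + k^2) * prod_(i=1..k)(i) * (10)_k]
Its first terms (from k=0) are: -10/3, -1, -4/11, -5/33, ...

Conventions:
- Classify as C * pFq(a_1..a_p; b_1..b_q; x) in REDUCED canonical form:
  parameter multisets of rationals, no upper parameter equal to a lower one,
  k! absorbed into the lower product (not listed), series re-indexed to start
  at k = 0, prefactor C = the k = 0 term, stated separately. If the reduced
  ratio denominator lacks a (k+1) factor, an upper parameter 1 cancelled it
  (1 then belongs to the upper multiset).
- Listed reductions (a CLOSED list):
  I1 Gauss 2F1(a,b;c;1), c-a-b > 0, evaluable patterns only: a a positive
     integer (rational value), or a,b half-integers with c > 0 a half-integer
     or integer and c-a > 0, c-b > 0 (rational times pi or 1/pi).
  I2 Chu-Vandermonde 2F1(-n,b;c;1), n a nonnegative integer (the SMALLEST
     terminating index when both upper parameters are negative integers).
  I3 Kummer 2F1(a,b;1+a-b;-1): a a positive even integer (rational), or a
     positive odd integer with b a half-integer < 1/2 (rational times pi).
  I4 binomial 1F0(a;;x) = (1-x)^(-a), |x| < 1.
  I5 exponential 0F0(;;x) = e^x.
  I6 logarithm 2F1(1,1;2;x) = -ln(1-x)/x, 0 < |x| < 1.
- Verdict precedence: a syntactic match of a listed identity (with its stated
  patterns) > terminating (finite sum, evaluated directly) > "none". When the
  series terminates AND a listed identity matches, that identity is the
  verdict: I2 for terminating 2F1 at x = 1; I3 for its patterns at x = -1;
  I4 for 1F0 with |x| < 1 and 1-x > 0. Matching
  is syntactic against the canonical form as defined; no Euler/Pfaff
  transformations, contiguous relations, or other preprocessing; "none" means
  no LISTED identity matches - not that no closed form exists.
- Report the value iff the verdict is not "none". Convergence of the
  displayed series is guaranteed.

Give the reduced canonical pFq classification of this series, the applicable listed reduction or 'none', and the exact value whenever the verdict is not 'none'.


x = 1 here; the reduced form reads 2F1, upper {1, 3}, lower {10}, C = -10/3. Verdict: Gauss's theorem (I1) fires (x = 1: the Gamma ratio telescopes since c-a-b = 6 > 0 and a = 1 in Z>0). Exact value: -5.

The tell: from the first term -10/3: the factorial ratio (prefactor -10/3) (k+a-1)!/(a-1)! is a rising factorial (a)_k.
Consecutive-term ratio: r(k) = 1 * (k+1) (k+3) / [(k+10) (k+1)] - rational in k. x = 1; t_0 = -10/3; negate the roots.


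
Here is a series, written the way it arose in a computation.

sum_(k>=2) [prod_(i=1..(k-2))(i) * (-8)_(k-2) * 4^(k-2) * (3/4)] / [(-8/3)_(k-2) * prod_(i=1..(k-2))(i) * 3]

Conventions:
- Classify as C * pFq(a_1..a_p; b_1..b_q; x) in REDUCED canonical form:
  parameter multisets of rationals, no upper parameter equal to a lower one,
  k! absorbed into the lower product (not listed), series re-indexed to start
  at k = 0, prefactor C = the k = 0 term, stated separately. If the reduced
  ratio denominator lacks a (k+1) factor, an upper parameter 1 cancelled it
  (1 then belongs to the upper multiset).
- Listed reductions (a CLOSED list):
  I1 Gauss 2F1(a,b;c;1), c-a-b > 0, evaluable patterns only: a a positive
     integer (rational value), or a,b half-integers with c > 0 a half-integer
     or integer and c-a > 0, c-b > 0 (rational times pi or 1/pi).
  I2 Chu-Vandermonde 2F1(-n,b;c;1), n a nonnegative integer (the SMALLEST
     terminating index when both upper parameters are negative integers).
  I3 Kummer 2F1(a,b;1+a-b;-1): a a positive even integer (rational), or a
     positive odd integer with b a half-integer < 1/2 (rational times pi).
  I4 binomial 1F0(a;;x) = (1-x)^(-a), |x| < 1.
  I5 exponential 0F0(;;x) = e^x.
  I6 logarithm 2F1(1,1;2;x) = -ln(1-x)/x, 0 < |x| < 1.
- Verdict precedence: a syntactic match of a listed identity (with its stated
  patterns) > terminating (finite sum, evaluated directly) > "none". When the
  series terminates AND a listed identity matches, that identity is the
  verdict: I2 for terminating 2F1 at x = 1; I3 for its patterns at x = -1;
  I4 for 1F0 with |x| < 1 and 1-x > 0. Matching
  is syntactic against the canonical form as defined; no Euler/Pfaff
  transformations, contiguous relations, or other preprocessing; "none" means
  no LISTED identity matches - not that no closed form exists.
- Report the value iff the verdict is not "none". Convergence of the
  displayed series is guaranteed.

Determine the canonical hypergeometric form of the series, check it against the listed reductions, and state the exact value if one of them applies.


Reduced: x = 4, 2F1, upper = {-8, 1}, lower = {-8/3}, C = 1/4. Verdict: terminating. With -8 upstairs the series is a 9-term polynomial sum; evaluated term by term. Its exact value is -222495527/52.

The tell: with t_0 = 1/4, the constant factors (C = 1/4, x = 4) combine into one prefactor.
Adjacent-term ratio: r(k) = 4 * (k-8) (k+1) / [(k-8/3) (k+1)] - rational; roots negated = parameters, x = 4, C = 1/4.


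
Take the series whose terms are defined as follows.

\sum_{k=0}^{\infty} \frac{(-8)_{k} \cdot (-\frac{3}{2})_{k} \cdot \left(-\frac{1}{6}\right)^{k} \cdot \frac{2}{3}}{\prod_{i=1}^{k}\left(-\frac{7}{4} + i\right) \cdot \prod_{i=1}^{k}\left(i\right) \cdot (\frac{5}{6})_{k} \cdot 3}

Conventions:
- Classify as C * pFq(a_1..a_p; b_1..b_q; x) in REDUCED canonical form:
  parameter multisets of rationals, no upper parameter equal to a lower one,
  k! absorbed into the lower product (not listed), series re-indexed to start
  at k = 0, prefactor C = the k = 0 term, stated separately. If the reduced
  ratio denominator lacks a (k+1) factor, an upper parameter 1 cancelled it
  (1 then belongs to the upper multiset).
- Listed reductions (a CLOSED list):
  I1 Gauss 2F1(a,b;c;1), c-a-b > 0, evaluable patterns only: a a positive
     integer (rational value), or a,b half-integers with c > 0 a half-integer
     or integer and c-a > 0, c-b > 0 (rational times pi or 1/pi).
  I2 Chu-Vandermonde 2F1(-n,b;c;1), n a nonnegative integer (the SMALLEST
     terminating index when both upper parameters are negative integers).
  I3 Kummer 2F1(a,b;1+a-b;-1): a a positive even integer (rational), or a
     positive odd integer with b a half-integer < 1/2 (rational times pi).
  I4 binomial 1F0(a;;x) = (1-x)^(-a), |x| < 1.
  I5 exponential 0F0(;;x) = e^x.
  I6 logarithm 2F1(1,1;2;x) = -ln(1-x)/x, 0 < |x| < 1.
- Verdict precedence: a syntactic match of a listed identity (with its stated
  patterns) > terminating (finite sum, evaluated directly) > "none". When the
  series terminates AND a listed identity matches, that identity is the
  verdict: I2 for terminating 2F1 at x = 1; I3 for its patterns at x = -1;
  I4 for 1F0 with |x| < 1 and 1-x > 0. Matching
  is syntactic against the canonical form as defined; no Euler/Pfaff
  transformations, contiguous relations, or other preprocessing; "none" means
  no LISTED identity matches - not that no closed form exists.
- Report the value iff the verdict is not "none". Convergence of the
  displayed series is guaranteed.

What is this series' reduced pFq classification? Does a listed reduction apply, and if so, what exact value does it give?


Canonical form: C = \frac{2}{9} times 2F2 with upper {-8, -\frac{3}{2}}, lower {-\frac{3}{4}, \frac{5}{6}}, x = -\frac{1}{6}. Verdict: terminating - upper -8 stops the sum at k = 8; the 9 terms are added exactly. Value: \frac{12460151938834}{27162595760625}.

First insight: from the first term \frac{2}{9}: the constant factors (prefactor 2/9) combine into one prefactor.
Consecutive-term ratio: r(k) = -\frac{1}{6} * (k-8) (k-\frac{3}{2}) / [(k-\frac{3}{4}) (k+\frac{5}{6}) (k+1)] - rational in k, leading ratio -\frac{1}{6}; with t_0 = \frac{2}{9}, classification follows.


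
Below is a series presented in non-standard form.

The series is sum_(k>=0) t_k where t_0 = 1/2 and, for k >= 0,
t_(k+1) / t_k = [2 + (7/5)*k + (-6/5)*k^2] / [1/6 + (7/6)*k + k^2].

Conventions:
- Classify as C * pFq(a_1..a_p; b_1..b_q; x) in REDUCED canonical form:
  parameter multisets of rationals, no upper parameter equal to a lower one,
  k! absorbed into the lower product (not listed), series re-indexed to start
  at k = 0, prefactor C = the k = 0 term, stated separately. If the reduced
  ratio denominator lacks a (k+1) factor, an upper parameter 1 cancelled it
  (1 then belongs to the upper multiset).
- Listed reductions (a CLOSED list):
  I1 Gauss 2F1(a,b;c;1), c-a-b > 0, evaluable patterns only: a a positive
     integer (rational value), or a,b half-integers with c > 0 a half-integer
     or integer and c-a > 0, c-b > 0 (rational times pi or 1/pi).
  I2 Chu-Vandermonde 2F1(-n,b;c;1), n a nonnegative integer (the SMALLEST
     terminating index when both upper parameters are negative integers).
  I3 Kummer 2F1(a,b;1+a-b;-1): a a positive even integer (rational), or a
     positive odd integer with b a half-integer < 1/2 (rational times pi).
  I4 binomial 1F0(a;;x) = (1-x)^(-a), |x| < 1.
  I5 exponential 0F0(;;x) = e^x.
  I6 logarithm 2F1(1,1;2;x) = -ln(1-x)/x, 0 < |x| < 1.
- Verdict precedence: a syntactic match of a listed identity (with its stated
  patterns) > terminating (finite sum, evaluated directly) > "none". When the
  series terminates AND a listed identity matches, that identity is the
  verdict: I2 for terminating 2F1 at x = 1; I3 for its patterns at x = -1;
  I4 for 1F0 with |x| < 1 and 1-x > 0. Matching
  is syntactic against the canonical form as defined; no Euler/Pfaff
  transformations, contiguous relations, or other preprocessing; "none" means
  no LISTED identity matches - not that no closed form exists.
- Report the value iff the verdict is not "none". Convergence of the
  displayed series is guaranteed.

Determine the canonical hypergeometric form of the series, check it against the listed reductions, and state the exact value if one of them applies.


First insight: t_0 being 1/2, the expanded ratio factors over Q; C = 1/2, x = -6/5, roots give parameters.
Adjacent-term ratio: r(k) = (-6/5) * (k-2) (k+5/6) / [(k+1/6) (k+1)] - poly over poly, x = (-6/5) from leading terms; C = 1/2 at k = 0.

Prefactor 1/2, argument -6/5: 2F1 with upper {-2, 5/6} over lower {1/6}. Verdict: terminating. (-2)_k vanishes past k = 2, leaving a 3-term sum, computed directly. Its exact value is 851/70.


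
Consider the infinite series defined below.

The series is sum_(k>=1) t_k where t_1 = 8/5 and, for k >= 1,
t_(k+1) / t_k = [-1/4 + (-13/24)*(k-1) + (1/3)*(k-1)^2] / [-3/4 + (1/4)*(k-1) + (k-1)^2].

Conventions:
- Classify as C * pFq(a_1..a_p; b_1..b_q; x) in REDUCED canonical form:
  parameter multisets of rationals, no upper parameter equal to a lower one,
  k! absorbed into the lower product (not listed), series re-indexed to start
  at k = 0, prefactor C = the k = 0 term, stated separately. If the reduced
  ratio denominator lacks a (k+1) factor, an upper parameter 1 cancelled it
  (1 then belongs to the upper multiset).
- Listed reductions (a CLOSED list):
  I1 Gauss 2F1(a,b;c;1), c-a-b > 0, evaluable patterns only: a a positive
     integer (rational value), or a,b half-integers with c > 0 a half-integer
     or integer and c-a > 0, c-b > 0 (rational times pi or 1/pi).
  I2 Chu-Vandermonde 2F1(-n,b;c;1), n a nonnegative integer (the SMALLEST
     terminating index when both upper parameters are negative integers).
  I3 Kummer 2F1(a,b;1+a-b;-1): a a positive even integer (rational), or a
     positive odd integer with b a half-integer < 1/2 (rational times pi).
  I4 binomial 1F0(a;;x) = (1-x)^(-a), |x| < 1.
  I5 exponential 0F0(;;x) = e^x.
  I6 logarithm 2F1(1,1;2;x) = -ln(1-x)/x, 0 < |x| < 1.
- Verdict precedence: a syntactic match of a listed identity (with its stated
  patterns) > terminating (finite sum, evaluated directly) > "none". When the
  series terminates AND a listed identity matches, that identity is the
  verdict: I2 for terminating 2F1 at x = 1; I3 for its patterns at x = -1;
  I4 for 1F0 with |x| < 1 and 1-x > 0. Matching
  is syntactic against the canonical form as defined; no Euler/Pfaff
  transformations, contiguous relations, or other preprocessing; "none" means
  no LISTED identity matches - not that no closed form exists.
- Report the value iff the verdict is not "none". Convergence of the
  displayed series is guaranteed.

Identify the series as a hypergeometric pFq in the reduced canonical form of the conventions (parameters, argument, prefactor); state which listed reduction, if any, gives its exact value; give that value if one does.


Classification (C = 8/5): 2F1 with upper {-2, 3/8}, lower {-3/4}, argument x = 1/3. Verdict: terminating. (-2)_k vanishes past k = 2, leaving a 3-term sum, computed directly. Sum: 74/45.

Structural cue: t_0 = 8/5 here, and factor the ratio over Q (C = 8/5, x = 1/3): negated roots = parameters.
Consecutive-term ratio: r(k) = (1/3) * (k-2) (k+3/8) / [(k-3/4) (k+1)] - rational; roots negated = parameters, x = (1/3), C = 8/5.


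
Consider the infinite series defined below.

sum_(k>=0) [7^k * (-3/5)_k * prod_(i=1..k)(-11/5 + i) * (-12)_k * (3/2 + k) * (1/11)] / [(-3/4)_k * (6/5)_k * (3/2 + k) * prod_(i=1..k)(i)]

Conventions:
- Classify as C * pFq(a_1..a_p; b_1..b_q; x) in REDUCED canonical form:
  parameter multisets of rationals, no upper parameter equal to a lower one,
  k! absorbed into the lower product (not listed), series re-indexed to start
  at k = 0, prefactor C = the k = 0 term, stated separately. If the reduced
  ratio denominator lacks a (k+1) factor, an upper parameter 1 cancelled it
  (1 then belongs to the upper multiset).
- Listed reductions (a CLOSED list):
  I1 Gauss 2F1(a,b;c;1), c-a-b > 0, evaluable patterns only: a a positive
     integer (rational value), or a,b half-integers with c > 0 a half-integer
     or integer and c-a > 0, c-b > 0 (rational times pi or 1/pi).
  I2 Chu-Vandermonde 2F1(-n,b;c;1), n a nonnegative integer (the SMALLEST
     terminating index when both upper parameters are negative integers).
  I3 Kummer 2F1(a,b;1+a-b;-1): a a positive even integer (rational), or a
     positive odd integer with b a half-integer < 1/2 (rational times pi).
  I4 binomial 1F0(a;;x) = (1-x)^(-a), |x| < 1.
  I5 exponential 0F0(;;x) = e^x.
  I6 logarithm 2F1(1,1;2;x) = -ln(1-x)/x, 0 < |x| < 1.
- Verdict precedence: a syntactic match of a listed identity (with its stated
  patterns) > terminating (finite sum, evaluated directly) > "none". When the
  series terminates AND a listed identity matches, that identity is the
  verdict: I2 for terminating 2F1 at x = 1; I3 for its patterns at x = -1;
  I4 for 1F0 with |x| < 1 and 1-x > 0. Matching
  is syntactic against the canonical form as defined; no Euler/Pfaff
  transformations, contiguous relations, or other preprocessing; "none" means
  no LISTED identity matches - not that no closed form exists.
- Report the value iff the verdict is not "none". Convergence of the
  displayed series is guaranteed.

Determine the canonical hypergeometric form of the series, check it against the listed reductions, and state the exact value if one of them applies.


Prefactor 1/11, argument 7: 3F2 with upper {-12, -6/5, -3/5} over lower {-3/4, 6/5}. Verdict: terminating (-12 upstairs). 13 nonzero terms in all; added directly. Hence: 549793300562501992413093801/4147787831024169921875.

First insight: t_0 = 1/11 here, and the running product (C = 1/11) telescopes to a rising factorial.
Ratio: r(k) = 7 * (k-12) (k-6/5) (k-3/5) / [(k-3/4) (k+6/5) (k+1)] - poly over poly, x = 7 from leading terms; C = 1/11 at k = 0.


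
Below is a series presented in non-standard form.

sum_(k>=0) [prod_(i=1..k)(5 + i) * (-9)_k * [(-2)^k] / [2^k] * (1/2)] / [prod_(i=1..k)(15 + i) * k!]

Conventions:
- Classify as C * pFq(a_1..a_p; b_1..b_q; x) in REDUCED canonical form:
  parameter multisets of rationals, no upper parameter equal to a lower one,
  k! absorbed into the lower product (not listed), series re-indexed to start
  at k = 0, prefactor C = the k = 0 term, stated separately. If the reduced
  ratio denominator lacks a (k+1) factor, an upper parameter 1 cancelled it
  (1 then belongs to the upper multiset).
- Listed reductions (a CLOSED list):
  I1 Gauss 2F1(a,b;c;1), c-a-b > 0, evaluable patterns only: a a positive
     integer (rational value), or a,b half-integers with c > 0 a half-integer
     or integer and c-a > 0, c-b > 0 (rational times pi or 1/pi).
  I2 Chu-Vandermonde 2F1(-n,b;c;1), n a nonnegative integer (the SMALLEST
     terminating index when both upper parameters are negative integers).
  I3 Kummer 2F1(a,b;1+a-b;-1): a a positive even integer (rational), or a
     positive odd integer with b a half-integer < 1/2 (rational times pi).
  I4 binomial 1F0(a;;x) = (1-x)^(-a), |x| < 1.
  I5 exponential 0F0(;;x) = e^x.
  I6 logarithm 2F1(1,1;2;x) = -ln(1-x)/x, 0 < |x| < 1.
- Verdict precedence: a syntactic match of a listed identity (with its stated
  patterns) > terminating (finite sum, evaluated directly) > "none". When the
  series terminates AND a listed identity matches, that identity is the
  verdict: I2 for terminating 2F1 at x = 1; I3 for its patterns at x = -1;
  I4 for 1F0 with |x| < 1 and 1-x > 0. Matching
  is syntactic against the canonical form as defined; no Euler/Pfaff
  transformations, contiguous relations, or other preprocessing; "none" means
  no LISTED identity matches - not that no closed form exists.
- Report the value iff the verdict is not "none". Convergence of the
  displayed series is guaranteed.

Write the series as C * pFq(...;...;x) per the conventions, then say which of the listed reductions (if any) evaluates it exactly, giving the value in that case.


Reduced: x = -1, 2F1, upper = {-9, 6}, lower = {16}, C = 1/2. Verdict: the Kummer evaluation I3 fires (x = -1; c = 16 equals 1+a-b for upper {-9, 6}: listed pattern). Sum: 91/8.

First insight: t_0 = 1/2 here, and the two k-th powers (C = 1/2) combine into one argument.
Consecutive-term ratio: r(k) = (-1) * (k-9) (k+6) / [(k+16) (k+1)] - rational in k. x = (-1); t_0 = 1/2; negate the roots.


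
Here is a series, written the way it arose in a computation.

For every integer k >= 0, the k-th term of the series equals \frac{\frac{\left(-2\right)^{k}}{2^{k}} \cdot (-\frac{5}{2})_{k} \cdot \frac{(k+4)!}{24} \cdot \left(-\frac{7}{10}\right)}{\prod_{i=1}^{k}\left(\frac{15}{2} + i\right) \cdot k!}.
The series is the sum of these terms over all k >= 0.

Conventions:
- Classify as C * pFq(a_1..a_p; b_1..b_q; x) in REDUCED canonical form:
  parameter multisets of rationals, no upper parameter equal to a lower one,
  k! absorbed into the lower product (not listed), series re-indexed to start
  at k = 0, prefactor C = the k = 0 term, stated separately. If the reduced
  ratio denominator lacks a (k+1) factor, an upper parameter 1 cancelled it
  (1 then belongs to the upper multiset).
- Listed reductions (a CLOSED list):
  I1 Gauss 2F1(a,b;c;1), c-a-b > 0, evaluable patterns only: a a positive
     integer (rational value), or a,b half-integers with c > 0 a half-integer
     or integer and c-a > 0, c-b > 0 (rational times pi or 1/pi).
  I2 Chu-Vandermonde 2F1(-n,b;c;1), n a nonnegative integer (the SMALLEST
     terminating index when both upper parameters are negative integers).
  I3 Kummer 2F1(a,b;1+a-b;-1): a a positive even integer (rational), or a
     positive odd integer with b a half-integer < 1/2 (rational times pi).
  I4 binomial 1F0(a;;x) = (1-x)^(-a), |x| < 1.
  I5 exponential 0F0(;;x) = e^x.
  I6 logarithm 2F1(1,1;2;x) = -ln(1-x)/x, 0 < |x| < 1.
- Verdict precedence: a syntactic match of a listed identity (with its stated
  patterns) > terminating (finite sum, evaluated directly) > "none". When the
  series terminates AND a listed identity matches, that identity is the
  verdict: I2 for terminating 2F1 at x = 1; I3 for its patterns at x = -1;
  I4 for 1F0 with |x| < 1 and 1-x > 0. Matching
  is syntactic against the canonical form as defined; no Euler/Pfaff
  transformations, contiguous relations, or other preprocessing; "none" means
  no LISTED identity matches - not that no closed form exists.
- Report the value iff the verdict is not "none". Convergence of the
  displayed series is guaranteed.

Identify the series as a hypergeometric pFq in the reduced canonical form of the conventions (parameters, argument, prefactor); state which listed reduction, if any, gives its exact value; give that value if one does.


With C = -\frac{7}{10}: the canonical form is 2F1(-\frac{5}{2}, 5; \frac{17}{2}; -1). Verdict at x = -1: the Kummer evaluation I3 matches (x = -1; c = \frac{17}{2} equals 1+a-b for upper {-\frac{5}{2}, 5}: listed pattern). Exact value: \left(-\frac{189189}{262144}\right) \cdot \pi.

First insight: t_0 being -\frac{7}{10}, the two k-th powers (C = -7/10, x = -1) combine into one argument.
Step ratio: r(k) = -1 * (k-\frac{5}{2}) (k+5) / [(k+\frac{17}{2}) (k+1)] - rational in k, leading ratio -1; with t_0 = -\frac{7}{10}, classification follows.


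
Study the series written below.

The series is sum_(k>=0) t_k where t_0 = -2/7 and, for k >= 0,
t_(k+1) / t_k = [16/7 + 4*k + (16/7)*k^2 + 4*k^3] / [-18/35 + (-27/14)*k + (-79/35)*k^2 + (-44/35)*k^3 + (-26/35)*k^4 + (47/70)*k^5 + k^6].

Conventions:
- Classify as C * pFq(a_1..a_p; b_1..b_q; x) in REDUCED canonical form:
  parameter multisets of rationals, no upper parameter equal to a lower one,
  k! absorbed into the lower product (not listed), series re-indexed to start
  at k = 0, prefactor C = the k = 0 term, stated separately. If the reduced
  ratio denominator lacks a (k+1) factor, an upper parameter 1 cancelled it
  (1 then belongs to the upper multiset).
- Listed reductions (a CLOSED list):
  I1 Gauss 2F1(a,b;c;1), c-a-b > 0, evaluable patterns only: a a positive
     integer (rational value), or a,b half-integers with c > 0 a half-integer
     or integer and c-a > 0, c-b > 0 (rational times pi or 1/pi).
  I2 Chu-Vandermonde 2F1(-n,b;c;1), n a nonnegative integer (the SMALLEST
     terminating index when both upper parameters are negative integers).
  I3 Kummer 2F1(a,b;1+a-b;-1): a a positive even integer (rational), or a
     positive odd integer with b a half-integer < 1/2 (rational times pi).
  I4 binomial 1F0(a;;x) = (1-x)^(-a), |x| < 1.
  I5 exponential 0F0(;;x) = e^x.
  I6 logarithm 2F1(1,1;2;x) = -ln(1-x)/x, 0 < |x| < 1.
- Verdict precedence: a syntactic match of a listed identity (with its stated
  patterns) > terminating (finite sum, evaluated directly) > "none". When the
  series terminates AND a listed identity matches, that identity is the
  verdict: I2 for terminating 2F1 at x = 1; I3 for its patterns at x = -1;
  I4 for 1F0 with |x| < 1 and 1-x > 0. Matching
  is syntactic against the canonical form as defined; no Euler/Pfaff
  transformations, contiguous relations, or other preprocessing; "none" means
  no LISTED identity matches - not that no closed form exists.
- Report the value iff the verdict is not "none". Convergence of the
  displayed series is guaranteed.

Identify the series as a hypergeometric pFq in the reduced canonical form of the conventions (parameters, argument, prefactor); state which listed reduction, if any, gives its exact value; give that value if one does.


The series (x = 4) is 0F2: upper {-}, lower {-3/2, 3/5}, prefactor -2/7. Verdict: none - this 0F2 at x = 4 matches no listed pattern, and upper {-} holds no stopper.

First insight: t_0 = -2/7 here, and cancel k^2 + 1 from the displayed ratio first; then prefactor -2/7.
Term ratio: r(k) = 4 * 1 / [(k-3/2) (k+3/5) (k+1)] - rational; roots negated = parameters, x = 4, C = -2/7.


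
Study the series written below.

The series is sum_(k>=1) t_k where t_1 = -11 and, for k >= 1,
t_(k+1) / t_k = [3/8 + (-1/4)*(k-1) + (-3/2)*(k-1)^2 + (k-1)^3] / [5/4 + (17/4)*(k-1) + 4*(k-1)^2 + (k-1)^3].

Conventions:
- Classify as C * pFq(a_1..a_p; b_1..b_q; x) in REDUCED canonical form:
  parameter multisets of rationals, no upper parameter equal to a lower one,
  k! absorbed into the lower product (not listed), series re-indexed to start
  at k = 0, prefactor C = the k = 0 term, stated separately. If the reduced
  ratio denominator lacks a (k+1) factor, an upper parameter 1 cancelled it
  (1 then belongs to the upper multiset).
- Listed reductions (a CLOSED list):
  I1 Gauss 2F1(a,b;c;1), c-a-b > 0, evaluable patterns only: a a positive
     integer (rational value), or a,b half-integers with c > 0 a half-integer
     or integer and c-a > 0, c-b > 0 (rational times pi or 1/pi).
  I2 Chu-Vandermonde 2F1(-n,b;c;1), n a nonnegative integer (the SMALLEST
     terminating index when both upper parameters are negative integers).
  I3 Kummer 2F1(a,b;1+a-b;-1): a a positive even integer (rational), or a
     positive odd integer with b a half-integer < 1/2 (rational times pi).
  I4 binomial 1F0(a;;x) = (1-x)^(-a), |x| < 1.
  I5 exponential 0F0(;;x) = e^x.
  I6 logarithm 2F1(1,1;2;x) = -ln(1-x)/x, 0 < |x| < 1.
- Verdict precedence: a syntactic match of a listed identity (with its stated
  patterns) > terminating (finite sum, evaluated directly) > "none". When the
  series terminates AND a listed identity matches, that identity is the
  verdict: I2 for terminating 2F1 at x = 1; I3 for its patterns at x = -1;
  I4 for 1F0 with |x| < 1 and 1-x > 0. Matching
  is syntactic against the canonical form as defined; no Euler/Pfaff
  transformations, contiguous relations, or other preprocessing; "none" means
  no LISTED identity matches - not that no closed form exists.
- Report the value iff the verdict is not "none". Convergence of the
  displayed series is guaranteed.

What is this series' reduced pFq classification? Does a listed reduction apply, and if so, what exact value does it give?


x = 1 here; the reduced form reads 2F1, upper {-3/2, -1/2}, lower {5/2}, C = -11. Verdict: Gauss's theorem I1 (half-integer case) applies (x = 1; upper {-3/2, -1/2} half-integers, c = 5/2 in the evaluable pattern). Its exact value is (-1155/256) * pi.

The tell: with t_0 = -11, factor the ratio over Q (prefactor -11): negated roots = parameters.
Consecutive-term ratio: r(k) = 1 * (k-3/2) (k-1/2) / [(k+5/2) (k+1)] - poly over poly, x = 1 from leading terms; C = -11 at k = 0.
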